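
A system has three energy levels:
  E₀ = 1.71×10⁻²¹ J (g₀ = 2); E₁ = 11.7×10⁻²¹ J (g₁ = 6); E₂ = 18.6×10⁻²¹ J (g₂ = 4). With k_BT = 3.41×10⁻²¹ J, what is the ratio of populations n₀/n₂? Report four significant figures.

n₀/n₂ = (g₀/g₂) exp[−(E₀−E₂)/kT] = (2/4) × exp(−(-16.89 ×10⁻²¹ J)/(3.41 ×10⁻²¹ J)) = (2/4) × exp(4.95308) = 70.81.

70.81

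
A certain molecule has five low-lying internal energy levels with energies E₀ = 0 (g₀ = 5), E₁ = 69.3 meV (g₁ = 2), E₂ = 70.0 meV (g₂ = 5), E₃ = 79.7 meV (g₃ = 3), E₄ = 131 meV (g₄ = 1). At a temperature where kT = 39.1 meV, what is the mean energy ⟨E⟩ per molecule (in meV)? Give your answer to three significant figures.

Eᵢ/kT = 0, 1.7724, 1.7903, 2.0384, 3.3504.
Z = Σ gᵢe^(−Eᵢ/kT) = 5·e^(−0) + 2·e^(−1.7724) + 5·e^(−1.7903) + 3·e^(−2.0384) + 1·e^(−3.3504) = 5.0000 + 0.33985 + 0.83455 + 0.39071 + 0.035070 = 6.6002.
⟨E⟩ = Σ Eᵢ gᵢe^(−Eᵢ/kT) / Z = (0·5.0000 + 69.3·0.33985 + 70.0·0.83455 + 79.7·0.39071 + 131·0.035070) / 6.6002 = 17.8 meV.

17.8 meV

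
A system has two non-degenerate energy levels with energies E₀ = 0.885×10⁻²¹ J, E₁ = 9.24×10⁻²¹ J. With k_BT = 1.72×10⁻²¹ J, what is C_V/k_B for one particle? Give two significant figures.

Eᵢ/kT = 0.5145, 5.372.
Z = Σ e^(−Eᵢ/kT) = e^(−0.5145) + e^(−5.372) = 0.5978 + 0.004645 = 0.6024.
⟨E⟩ = 0.9495, ⟨E²⟩ = 1.436.
C_V/k_B = (⟨E²⟩ − ⟨E⟩²)/(kT)² = (1.436 − 0.9016)/2.958 = 0.18.

0.18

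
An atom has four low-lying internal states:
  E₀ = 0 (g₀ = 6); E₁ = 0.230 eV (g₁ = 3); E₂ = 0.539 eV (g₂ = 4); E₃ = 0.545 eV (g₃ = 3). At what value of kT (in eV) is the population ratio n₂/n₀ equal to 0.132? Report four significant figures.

0.3328 eV

n₂/n₀ = (g₂/g₀) exp[−(E₂−E₀)/kT] = 0.132.
⇒ (E₂−E₀)/kT = ln((4/6)/0.132) = ln(5.05051) = 1.61949.
kT = 0.539 eV / 1.61949 = 0.3328 eV.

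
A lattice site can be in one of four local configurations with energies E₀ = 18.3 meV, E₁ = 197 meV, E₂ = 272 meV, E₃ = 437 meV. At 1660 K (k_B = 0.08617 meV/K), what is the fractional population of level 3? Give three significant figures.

0.0355

k_BT = 0.08617 × 1660 K = 143.04 meV.
Eᵢ/kT = 0.12794, 1.3772, 1.9016, 3.0551.
Z = Σ e^(−Eᵢ/kT) = e^(−0.12794) + e^(−1.3772) + e^(−1.9016) + e^(−3.0551) = 0.87991 + 0.25228 + 0.14933 + 0.047118 = 1.3286.
P₃ = e^(−E₃/kT) / Z = 0.047118/1.3286 = 0.0355.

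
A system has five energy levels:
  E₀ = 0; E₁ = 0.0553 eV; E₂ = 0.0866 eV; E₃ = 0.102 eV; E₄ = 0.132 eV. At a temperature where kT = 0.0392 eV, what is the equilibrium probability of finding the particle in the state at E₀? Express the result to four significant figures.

Eᵢ/kT = 0, 1.41071, 2.20918, 2.60204, 3.36735.
Z = Σ e^(−Eᵢ/kT) = e^(−0) + e^(−1.41071) + e^(−2.20918) + e^(−2.60204) + e^(−3.36735) = 1.00000 + 0.243970 + 0.109791 + 0.0741222 + 0.0344809 = 1.46236.
P₀ = e^(−E₀/kT) / Z = 1.00000/1.46236 = 0.6838.

0.6838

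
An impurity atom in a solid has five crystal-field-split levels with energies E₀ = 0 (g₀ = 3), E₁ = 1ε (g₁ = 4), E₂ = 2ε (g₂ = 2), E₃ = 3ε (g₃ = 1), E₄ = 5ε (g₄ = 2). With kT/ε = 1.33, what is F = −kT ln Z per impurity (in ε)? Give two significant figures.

Eᵢ/kT = 0, 0.7519, 1.504, 2.256, 3.759.
Z = Σ gᵢe^(−Eᵢ/kT) = 3·e^(−0) + 4·e^(−0.7519) + 2·e^(−1.504) + 1·e^(−2.256) + 2·e^(−3.759) = 3.000 + 1.886 + 0.4445 + 0.1048 + 0.04661 = 5.482.
F = −kT ln Z = −1.33 × ln(5.482) = −1.33 × 1.701 = -2.3 ε.

-2.3 ε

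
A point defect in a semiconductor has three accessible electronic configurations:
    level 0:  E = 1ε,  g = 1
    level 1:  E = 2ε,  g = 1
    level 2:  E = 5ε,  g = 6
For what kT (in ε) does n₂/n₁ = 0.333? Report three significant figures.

1.04 ε

n₂/n₁ = (g₂/g₁) exp[−(E₂−E₁)/kT] = 0.333.
⇒ (E₂−E₁)/kT = ln((6/1)/0.333) = ln(18.018) = 2.8914.
kT = 3ε / 2.8914 = 1.04 ε.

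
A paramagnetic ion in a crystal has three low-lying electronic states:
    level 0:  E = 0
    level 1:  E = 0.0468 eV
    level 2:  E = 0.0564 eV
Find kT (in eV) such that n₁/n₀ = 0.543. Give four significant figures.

0.07664 eV

n₁/n₀ = exp[−(E₁−E₀)/kT] = 0.543.
⇒ (E₁−E₀)/kT = ln(1/0.543) = ln(1.84162) = 0.610646.
kT = 0.0468 eV / 0.610646 = 0.07664 eV.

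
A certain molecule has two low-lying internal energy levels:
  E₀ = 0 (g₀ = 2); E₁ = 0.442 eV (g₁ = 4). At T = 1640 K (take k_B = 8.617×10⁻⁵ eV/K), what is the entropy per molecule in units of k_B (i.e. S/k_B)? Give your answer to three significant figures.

1.03

k_BT = 8.617×10⁻⁵ × 1640 K = 0.14132 eV.
Eᵢ/kT = 0, 3.1277.
Z = Σ gᵢe^(−Eᵢ/kT) = 2·e^(−0) + 4·e^(−3.1277) = 2.0000 + 0.17527 = 2.1753.
⟨E⟩ = Σ EᵢPᵢ = 0.035613 eV.
S/k_B = ln Z + ⟨E⟩/kT = ln(2.1753) + 0.035613/0.14132 = 0.77717 + 0.25200 = 1.03.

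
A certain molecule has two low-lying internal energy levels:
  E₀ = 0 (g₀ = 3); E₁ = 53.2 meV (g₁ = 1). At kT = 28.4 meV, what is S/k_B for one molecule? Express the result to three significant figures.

1.24

Eᵢ/kT = 0, 1.8732.
Z = Σ gᵢe^(−Eᵢ/kT) = 3·e^(−0) + 1·e^(−1.8732) = 3.0000 + 0.15363 = 3.1536.
⟨E⟩ = Σ EᵢPᵢ = 2.5917 meV.
S/k_B = ln Z + ⟨E⟩/kT = ln(3.1536) + 2.5917/28.4 = 1.1485 + 0.091257 = 1.24.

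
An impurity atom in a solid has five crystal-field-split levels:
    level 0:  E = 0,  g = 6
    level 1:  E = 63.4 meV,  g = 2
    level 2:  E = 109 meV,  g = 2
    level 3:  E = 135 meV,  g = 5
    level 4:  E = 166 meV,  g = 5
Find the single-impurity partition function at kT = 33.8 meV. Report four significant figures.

Z = 6.515

Eᵢ/kT = 0, 1.87574, 3.22485, 3.99408, 4.91124.
Z = Σ gᵢe^(−Eᵢ/kT) = 6·e^(−0) + 2·e^(−1.87574) + 2·e^(−3.22485) + 5·e^(−3.99408) + 5·e^(−4.91124) = 6.00000 + 0.306483 + 0.0795235 + 0.0921219 + 0.0368168 = 6.51495.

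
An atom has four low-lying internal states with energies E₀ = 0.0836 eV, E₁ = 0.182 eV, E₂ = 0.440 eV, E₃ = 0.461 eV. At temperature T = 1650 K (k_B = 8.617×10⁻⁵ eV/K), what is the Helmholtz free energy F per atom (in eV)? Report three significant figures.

0.0122 eV

k_BT = 8.617×10⁻⁵ × 1650 K = 0.14218 eV.
Eᵢ/kT = 0.58799, 1.2801, 3.0947, 3.2424.
Z = Σ e^(−Eᵢ/kT) = e^(−0.58799) + e^(−1.2801) + e^(−3.0947) + e^(−3.2424) = 0.55544 + 0.27801 + 0.045289 + 0.039070 = 0.91781.
F = −kT ln Z = −0.14218 × ln(0.91781) = −0.14218 × -0.085765 = 0.0122 eV.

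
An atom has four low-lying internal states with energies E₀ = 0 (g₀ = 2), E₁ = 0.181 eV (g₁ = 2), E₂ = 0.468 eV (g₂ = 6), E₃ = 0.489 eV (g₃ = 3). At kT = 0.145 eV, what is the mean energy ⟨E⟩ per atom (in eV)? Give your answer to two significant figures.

0.091 eV

Eᵢ/kT = 0, 1.248, 3.228, 3.372.
Z = Σ gᵢe^(−Eᵢ/kT) = 2·e^(−0) + 2·e^(−1.248) + 6·e^(−3.228) + 3·e^(−3.372) = 2.000 + 0.5742 + 0.2378 + 0.1030 = 2.915.
⟨E⟩ = Σ Eᵢ gᵢe^(−Eᵢ/kT) / Z = (0·2.000 + 0.181·0.5742 + 0.468·0.2378 + 0.489·0.1030) / 2.915 = 0.091 eV.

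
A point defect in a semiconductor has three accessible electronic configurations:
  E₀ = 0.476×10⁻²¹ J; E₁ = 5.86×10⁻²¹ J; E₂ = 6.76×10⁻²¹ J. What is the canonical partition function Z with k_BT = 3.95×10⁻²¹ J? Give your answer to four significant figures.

Z = 1.294

Eᵢ/kT = 0.120506, 1.48354, 1.71139.
Z = Σ e^(−Eᵢ/kT) = e^(−0.120506) + e^(−1.48354) + e^(−1.71139) = 0.886472 + 0.226833 + 0.180615 = 1.29392.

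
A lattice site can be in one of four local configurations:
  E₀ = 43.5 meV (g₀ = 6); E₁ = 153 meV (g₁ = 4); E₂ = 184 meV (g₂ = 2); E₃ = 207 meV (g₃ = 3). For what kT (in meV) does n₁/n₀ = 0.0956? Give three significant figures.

56.4 meV

n₁/n₀ = (g₁/g₀) exp[−(E₁−E₀)/kT] = 0.0956.
⇒ (E₁−E₀)/kT = ln((4/6)/0.0956) = ln(6.9735) = 1.9421.
kT = 109.5 meV / 1.9421 = 56.4 meV.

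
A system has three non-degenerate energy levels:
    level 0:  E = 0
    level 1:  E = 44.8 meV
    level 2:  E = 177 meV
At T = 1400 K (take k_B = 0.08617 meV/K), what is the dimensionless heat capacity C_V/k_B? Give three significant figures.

k_BT = 0.08617 × 1400 K = 120.64 meV.
Eᵢ/kT = 0, 0.37135, 1.4672.
Z = Σ e^(−Eᵢ/kT) = e^(−0) + e^(−0.37135) + e^(−1.4672) = 1.0000 + 0.68980 + 0.23057 = 1.9204.
⟨E⟩ = 37.343 meV, ⟨E²⟩ = 4482.4 meV².
C_V/k_B = (⟨E²⟩ − ⟨E⟩²)/(kT)² = (4482.4 − 1394.5)/14554 = 0.212.

0.212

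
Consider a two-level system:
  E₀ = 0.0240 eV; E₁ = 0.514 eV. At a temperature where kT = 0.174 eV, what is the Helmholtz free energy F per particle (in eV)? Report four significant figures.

Eᵢ/kT = 0.137931, 2.95402.
Z = Σ e^(−Eᵢ/kT) = e^(−0.137931) + e^(−2.95402) = 0.871159 + 0.0521297 = 0.923289.
F = −kT ln Z = −0.174 × ln(0.923289) = −0.174 × -0.0798130 = 0.01389 eV.

0.01389 eV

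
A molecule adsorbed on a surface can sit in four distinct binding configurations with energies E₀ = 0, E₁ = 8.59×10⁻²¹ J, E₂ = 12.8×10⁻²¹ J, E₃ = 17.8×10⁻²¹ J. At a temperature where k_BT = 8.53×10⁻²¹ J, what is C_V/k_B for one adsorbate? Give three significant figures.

0.510

Eᵢ/kT = 0, 1.0070, 1.5006, 2.0868.
Z = Σ e^(−Eᵢ/kT) = e^(−0) + e^(−1.0070) + e^(−1.5006) + e^(−2.0868) = 1.0000 + 0.36531 + 0.22300 + 0.12408 = 1.7124.
⟨E⟩ = 4.7892, ⟨E²⟩ = 60.036.
C_V/k_B = (⟨E²⟩ − ⟨E⟩²)/(kT)² = (60.036 − 22.936)/72.761 = 0.510.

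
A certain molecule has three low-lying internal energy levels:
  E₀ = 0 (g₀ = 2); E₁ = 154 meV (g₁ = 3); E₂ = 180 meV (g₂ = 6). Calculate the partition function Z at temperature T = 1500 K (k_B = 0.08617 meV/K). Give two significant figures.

k_BT = 0.08617 × 1500 K = 129.3 meV.
Eᵢ/kT = 0, 1.191, 1.392.
Z = Σ gᵢe^(−Eᵢ/kT) = 2·e^(−0) + 3·e^(−1.191) + 6·e^(−1.392) = 2.000 + 0.9118 + 1.491 = 4.403.

Z = 4.4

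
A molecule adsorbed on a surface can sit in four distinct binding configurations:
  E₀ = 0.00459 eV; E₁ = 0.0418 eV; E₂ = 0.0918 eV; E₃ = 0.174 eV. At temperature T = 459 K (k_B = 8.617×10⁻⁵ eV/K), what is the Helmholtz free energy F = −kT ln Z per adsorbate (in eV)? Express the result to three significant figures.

k_BT = 8.617×10⁻⁵ × 459 K = 0.039552 eV.
Eᵢ/kT = 0.11605, 1.0568, 2.3210, 4.3993.
Z = Σ e^(−Eᵢ/kT) = e^(−0.11605) + e^(−1.0568) + e^(−2.3210) + e^(−4.3993) = 0.89043 + 0.34757 + 0.098175 + 0.012286 = 1.3485.
F = −kT ln Z = −0.039552 × ln(1.3485) = −0.039552 × 0.29899 = -0.0118 eV.

-0.0118 eV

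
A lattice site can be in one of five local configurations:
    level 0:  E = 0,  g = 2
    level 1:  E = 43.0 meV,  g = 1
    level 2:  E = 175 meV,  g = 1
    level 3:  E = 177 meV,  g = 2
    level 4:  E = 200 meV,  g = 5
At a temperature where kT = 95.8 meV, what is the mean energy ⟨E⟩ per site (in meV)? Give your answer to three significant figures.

63.0 meV

Eᵢ/kT = 0, 0.44885, 1.8267, 1.8476, 2.0877.
Z = Σ gᵢe^(−Eᵢ/kT) = 2·e^(−0) + 1·e^(−0.44885) + 1·e^(−1.8267) + 2·e^(−1.8476) + 5·e^(−2.0877) = 2.0000 + 0.63836 + 0.16094 + 0.31523 + 0.61986 = 3.7344.
⟨E⟩ = Σ Eᵢ gᵢe^(−Eᵢ/kT) / Z = (0·2.0000 + 43.0·0.63836 + 175·0.16094 + 177·0.31523 + 200·0.61986) / 3.7344 = 63.0 meV.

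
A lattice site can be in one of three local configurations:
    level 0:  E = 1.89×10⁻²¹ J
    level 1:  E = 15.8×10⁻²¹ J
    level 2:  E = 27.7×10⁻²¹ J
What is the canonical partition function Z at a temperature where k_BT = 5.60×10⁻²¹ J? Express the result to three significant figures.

Eᵢ/kT = 0.33750, 2.8214, 4.9464.
Z = Σ e^(−Eᵢ/kT) = e^(−0.33750) + e^(−2.8214) + e^(−4.9464) = 0.71355 + 0.059523 + 0.0071090 = 0.78018.

Z = 0.780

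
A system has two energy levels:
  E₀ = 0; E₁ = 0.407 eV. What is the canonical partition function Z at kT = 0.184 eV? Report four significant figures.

Eᵢ/kT = 0, 2.21196.
Z = Σ e^(−Eᵢ/kT) = e^(−0) + e^(−2.21196) = 1.00000 + 0.109486 = 1.10949.

Z = 1.109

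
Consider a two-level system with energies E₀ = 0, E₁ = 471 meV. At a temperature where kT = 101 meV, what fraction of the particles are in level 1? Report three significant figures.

Eᵢ/kT = 0, 4.6634.
Z = Σ e^(−Eᵢ/kT) = e^(−0) + e^(−4.6634) = 1.0000 + 0.0094343 = 1.0094.
P₁ = e^(−E₁/kT) / Z = 0.0094343/1.0094 = 0.00935.

0.00935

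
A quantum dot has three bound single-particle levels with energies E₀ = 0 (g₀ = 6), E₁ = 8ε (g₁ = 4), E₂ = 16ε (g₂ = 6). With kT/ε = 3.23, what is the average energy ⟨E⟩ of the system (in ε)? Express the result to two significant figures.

0.53 ε

Eᵢ/kT = 0, 2.477, 4.954.
Z = Σ gᵢe^(−Eᵢ/kT) = 6·e^(−0) + 4·e^(−2.477) + 6·e^(−4.954) = 6.000 + 0.3360 + 0.04233 = 6.378.
⟨E⟩ = Σ Eᵢ gᵢe^(−Eᵢ/kT) / Z = (0·6.000 + 8·0.3360 + 16·0.04233) / 6.378 = 0.53 ε.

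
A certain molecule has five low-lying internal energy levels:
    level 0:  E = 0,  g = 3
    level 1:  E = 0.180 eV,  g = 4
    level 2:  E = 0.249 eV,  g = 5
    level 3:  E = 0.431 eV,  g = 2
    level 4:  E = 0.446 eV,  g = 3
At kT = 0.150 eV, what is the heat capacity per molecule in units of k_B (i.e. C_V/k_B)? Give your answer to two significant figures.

0.73

Eᵢ/kT = 0, 1.200, 1.660, 2.873, 2.973.
Z = Σ gᵢe^(−Eᵢ/kT) = 3·e^(−0) + 4·e^(−1.200) + 5·e^(−1.660) + 2·e^(−2.873) + 3·e^(−2.973) = 3.000 + 1.205 + 0.9507 + 0.1131 + 0.1534 = 5.422.
⟨E⟩ = 0.1053 eV, ⟨E²⟩ = 0.02757 eV².
C_V/k_B = (⟨E²⟩ − ⟨E⟩²)/(kT)² = (0.02757 − 0.01109)/0.02250 = 0.73.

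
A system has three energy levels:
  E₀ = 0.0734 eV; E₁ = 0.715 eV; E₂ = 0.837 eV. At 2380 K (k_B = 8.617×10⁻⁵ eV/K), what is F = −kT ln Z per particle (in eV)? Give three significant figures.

k_BT = 8.617×10⁻⁵ × 2380 K = 0.20508 eV.
Eᵢ/kT = 0.35791, 3.4864, 4.0813.
Z = Σ e^(−Eᵢ/kT) = e^(−0.35791) + e^(−3.4864) + e^(−4.0813) = 0.69914 + 0.030611 + 0.016886 = 0.74664.
F = −kT ln Z = −0.20508 × ln(0.74664) = −0.20508 × -0.29217 = 0.0599 eV.

0.0599 eV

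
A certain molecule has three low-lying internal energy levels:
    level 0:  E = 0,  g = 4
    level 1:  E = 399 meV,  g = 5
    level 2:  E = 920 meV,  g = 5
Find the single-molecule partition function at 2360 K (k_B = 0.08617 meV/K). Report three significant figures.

Z = 4.76

k_BT = 0.08617 × 2360 K = 203.36 meV.
Eᵢ/kT = 0, 1.9620, 4.5240.
Z = Σ gᵢe^(−Eᵢ/kT) = 4·e^(−0) + 5·e^(−1.9620) + 5·e^(−4.5240) = 4.0000 + 0.70288 + 0.054228 = 4.7571.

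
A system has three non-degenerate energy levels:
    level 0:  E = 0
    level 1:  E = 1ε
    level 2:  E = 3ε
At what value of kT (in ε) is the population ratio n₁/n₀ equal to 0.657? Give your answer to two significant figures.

n₁/n₀ = exp[−(E₁−E₀)/kT] = 0.657.
⇒ (E₁−E₀)/kT = ln(1/0.657) = ln(1.522) = 0.4200.
kT = 1ε / 0.4200 = 2.4 ε.

2.4 ε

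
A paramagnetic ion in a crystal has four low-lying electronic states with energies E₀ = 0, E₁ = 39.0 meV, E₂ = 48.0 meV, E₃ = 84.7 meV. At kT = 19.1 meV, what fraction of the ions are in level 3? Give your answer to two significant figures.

Eᵢ/kT = 0, 2.042, 2.513, 4.435.
Z = Σ e^(−Eᵢ/kT) = e^(−0) + e^(−2.042) + e^(−2.513) + e^(−4.435) = 1.000 + 0.1298 + 0.08102 + 0.01186 = 1.223.
P₃ = e^(−E₃/kT) / Z = 0.01186/1.223 = 0.0097.

0.0097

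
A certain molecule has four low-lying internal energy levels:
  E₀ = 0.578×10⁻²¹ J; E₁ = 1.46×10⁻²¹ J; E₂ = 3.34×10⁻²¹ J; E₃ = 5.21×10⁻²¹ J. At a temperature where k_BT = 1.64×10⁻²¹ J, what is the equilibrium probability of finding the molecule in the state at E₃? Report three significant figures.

0.0324

Eᵢ/kT = 0.35244, 0.89024, 2.0366, 3.1768.
Z = Σ e^(−Eᵢ/kT) = e^(−0.35244) + e^(−0.89024) + e^(−2.0366) + e^(−3.1768) = 0.70297 + 0.41056 + 0.13047 + 0.041719 = 1.2857.
P₃ = e^(−E₃/kT) / Z = 0.041719/1.2857 = 0.0324.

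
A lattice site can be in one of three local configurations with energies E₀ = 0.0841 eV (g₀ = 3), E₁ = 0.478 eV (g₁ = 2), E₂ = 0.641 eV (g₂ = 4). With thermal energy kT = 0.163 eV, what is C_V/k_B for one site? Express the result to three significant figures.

Eᵢ/kT = 0.51595, 2.9325, 3.9325.
Z = Σ gᵢe^(−Eᵢ/kT) = 3·e^(−0.51595) + 2·e^(−2.9325) + 4·e^(−3.9325) = 1.7908 + 0.10653 + 0.078378 = 1.9757.
⟨E⟩ = 0.12743 eV, ⟨E²⟩ = 0.035031 eV².
C_V/k_B = (⟨E²⟩ − ⟨E⟩²)/(kT)² = (0.035031 − 0.016238)/0.026569 = 0.707.

0.707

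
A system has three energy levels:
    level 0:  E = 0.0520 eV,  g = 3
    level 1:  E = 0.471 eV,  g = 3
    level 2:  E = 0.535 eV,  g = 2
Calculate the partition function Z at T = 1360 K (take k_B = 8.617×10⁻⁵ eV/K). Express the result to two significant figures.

Z = 2.0

k_BT = 8.617×10⁻⁵ × 1360 K = 0.1172 eV.
Eᵢ/kT = 0.4437, 4.019, 4.565.
Z = Σ gᵢe^(−Eᵢ/kT) = 3·e^(−0.4437) + 3·e^(−4.019) + 2·e^(−4.565) = 1.925 + 0.05391 + 0.02082 = 2.000.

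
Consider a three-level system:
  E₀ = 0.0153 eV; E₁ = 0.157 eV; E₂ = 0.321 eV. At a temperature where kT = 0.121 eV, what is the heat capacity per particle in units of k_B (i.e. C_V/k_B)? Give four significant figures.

0.5077

Eᵢ/kT = 0.126446, 1.29752, 2.65289.
Z = Σ e^(−Eᵢ/kT) = e^(−0.126446) + e^(−1.29752) + e^(−2.65289) = 0.881222 + 0.273209 + 0.0704473 = 1.22488.
⟨E⟩ = 0.0644880 eV, ⟨E²⟩ = 0.0115926 eV².
C_V/k_B = (⟨E²⟩ − ⟨E⟩²)/(kT)² = (0.0115926 − 0.00415870)/0.0146410 = 0.5077.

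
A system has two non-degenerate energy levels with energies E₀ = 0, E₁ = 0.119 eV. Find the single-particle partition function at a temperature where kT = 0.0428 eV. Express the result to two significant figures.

Z = 1.1

Eᵢ/kT = 0, 2.780.
Z = Σ e^(−Eᵢ/kT) = e^(−0) + e^(−2.780) = 1.000 + 0.06204 = 1.062.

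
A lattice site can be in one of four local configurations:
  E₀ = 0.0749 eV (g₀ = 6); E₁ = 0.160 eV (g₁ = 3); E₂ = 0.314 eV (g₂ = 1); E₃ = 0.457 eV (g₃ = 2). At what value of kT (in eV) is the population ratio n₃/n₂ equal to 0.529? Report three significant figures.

n₃/n₂ = (g₃/g₂) exp[−(E₃−E₂)/kT] = 0.529.
⇒ (E₃−E₂)/kT = ln((2/1)/0.529) = ln(3.7807) = 1.3299.
kT = 0.143 eV / 1.3299 = 0.108 eV.

0.108 eV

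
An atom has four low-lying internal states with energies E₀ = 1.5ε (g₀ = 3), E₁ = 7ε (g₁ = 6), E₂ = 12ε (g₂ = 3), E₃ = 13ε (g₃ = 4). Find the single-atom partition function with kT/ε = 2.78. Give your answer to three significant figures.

Eᵢ/kT = 0.53957, 2.5180, 4.3165, 4.6763.
Z = Σ gᵢe^(−Eᵢ/kT) = 3·e^(−0.53957) + 6·e^(−2.5180) + 3·e^(−4.3165) + 4·e^(−4.6763) = 1.7490 + 0.48372 + 0.040040 + 0.037254 = 2.3100.

Z = 2.31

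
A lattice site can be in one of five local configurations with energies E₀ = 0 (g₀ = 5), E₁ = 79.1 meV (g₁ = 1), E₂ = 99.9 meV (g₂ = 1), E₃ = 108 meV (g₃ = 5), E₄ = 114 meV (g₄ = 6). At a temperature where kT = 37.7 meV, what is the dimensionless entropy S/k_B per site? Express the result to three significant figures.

Eᵢ/kT = 0, 2.0981, 2.6499, 2.8647, 3.0239.
Z = Σ gᵢe^(−Eᵢ/kT) = 5·e^(−0) + 1·e^(−2.0981) + 1·e^(−2.6499) + 5·e^(−2.8647) + 6·e^(−3.0239) = 5.0000 + 0.12269 + 0.070658 + 0.28500 + 0.29167 = 5.7700.
⟨E⟩ = Σ EᵢPᵢ = 14.002 meV.
S/k_B = ln Z + ⟨E⟩/kT = ln(5.7700) + 14.002/37.7 = 1.7527 + 0.37141 = 2.12.

2.12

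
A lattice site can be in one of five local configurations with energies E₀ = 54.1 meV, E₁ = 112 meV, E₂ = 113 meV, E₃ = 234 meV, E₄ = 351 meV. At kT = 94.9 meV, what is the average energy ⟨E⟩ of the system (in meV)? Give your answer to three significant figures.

99.4 meV

Eᵢ/kT = 0.57007, 1.1802, 1.1907, 2.4658, 3.6986.
Z = Σ e^(−Eᵢ/kT) = e^(−0.57007) + e^(−1.1802) + e^(−1.1907) + e^(−2.4658) + e^(−3.6986) = 0.56549 + 0.30722 + 0.30401 + 0.084941 + 0.024758 = 1.2864.
⟨E⟩ = Σ Eᵢ e^(−Eᵢ/kT) / Z = (54.1·0.56549 + 112·0.30722 + 113·0.30401 + 234·0.084941 + 351·0.024758) / 1.2864 = 99.4 meV.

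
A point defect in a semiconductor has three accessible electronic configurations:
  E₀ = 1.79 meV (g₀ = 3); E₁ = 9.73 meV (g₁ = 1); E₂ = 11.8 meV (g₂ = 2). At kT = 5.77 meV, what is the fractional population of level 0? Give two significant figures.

0.83

Eᵢ/kT = 0.3102, 1.686, 2.045.
Z = Σ gᵢe^(−Eᵢ/kT) = 3·e^(−0.3102) + 1·e^(−1.686) + 2·e^(−2.045) = 2.200 + 0.1853 + 0.2588 = 2.644.
P₀ = g₀ e^(−E₀/kT) / Z = 2.200/2.644 = 0.83.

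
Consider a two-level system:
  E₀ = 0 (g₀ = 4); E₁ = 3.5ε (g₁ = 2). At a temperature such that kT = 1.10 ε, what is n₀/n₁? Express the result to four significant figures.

n₀/n₁ = (g₀/g₁) exp[−(E₀−E₁)/kT] = (4/2) × exp(−(-3.5ε)/(1.10ε)) = (4/2) × exp(3.18182) = 48.18.

48.18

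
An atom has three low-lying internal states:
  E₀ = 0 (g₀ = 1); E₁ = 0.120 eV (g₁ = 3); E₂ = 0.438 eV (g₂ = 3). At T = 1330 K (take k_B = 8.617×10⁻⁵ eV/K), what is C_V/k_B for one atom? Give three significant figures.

0.589

k_BT = 8.617×10⁻⁵ × 1330 K = 0.11461 eV.
Eᵢ/kT = 0, 1.0470, 3.8217.
Z = Σ gᵢe^(−Eᵢ/kT) = 1·e^(−0) + 3·e^(−1.0470) + 3·e^(−3.8217) = 1.0000 + 1.0530 + 0.065672 = 2.1187.
⟨E⟩ = 0.073217 eV, ⟨E²⟩ = 0.013103 eV².
C_V/k_B = (⟨E²⟩ − ⟨E⟩²)/(kT)² = (0.013103 − 0.0053607)/0.013135 = 0.589.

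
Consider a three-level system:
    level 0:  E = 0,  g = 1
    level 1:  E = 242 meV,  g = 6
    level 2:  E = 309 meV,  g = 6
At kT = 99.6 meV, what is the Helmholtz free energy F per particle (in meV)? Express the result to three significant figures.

Eᵢ/kT = 0, 2.4297, 3.1024.
Z = Σ gᵢe^(−Eᵢ/kT) = 1·e^(−0) + 6·e^(−2.4297) + 6·e^(−3.1024) = 1.0000 + 0.52838 + 0.26965 = 1.7980.
F = −kT ln Z = −99.6 × ln(1.7980) = −99.6 × 0.58667 = -58.4 meV.

-58.4 meV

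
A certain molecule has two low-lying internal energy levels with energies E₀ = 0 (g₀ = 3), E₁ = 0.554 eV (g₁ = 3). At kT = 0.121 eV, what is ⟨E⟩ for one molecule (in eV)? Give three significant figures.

Eᵢ/kT = 0, 4.5785.
Z = Σ gᵢe^(−Eᵢ/kT) = 3·e^(−0) + 3·e^(−4.5785) = 3.0000 + 0.030811 = 3.0308.
⟨E⟩ = Σ Eᵢ gᵢe^(−Eᵢ/kT) / Z = (0·3.0000 + 0.554·0.030811) / 3.0308 = 0.00563 eV.

0.00563 eV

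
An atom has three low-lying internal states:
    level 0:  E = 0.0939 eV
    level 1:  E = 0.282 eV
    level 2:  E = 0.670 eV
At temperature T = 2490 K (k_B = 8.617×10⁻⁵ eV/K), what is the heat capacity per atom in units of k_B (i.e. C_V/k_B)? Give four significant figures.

k_BT = 8.617×10⁻⁵ × 2490 K = 0.214563 eV.
Eᵢ/kT = 0.437634, 1.31430, 3.12263.
Z = Σ e^(−Eᵢ/kT) = e^(−0.437634) + e^(−1.31430) + e^(−3.12263) = 0.645562 + 0.268662 + 0.0440412 = 0.958265.
⟨E⟩ = 0.173113 eV, ⟨E²⟩ = 0.0488667 eV².
C_V/k_B = (⟨E²⟩ − ⟨E⟩²)/(kT)² = (0.0488667 − 0.0299681)/0.0460373 = 0.4105.

0.4105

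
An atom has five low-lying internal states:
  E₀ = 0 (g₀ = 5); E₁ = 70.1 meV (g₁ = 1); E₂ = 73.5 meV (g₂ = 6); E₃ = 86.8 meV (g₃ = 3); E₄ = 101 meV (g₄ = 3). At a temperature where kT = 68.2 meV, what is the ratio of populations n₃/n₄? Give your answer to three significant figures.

1.23

n₃/n₄ = (g₃/g₄) exp[−(E₃−E₄)/kT] = (3/3) × exp(−(-14.2 meV)/(68.2 meV)) = (3/3) × exp(0.20821) = 1.23.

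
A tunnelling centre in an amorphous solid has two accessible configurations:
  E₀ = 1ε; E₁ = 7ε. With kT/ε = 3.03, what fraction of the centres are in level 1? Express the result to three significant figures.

0.121

Eᵢ/kT = 0.33003, 2.3102.
Z = Σ e^(−Eᵢ/kT) = e^(−0.33003) + e^(−2.3102) = 0.71890 + 0.099241 = 0.81814.
P₁ = e^(−E₁/kT) / Z = 0.099241/0.81814 = 0.121.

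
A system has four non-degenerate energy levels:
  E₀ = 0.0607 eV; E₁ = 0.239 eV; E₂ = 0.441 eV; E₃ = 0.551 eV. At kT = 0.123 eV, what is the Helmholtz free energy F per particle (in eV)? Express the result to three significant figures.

Eᵢ/kT = 0.49350, 1.9431, 3.5854, 4.4797.
Z = Σ e^(−Eᵢ/kT) = e^(−0.49350) + e^(−1.9431) + e^(−3.5854) + e^(−4.4797) = 0.61049 + 0.14326 + 0.027726 + 0.011337 = 0.79281.
F = −kT ln Z = −0.123 × ln(0.79281) = −0.123 × -0.23217 = 0.0286 eV.

0.0286 eV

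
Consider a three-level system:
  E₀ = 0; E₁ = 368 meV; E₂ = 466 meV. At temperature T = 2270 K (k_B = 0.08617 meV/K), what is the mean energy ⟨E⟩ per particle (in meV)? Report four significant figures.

79.62 meV

k_BT = 0.08617 × 2270 K = 195.606 meV.
Eᵢ/kT = 0, 1.88133, 2.38234.
Z = Σ e^(−Eᵢ/kT) = e^(−0) + e^(−1.88133) + e^(−2.38234) = 1.00000 + 0.152387 + 0.0923343 = 1.24472.
⟨E⟩ = Σ Eᵢ e^(−Eᵢ/kT) / Z = (0·1.00000 + 368·0.152387 + 466·0.0923343) / 1.24472 = 79.62 meV.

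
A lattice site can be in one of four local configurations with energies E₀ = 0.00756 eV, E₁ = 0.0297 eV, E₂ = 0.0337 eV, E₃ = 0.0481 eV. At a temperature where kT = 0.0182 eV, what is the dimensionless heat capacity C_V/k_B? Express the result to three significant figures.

0.562

Eᵢ/kT = 0.41538, 1.6319, 1.8516, 2.6429.
Z = Σ e^(−Eᵢ/kT) = e^(−0.41538) + e^(−1.6319) + e^(−1.8516) + e^(−2.6429) = 0.66009 + 0.19556 + 0.15699 + 0.071155 = 1.0838.
⟨E⟩ = 0.018003 eV, ⟨E²⟩ = 0.00051038 eV².
C_V/k_B = (⟨E²⟩ − ⟨E⟩²)/(kT)² = (0.00051038 − 0.00032411)/0.00033124 = 0.562.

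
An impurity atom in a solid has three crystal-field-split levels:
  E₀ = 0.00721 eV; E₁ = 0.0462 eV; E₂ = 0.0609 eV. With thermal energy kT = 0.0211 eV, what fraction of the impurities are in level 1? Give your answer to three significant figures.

0.127

Eᵢ/kT = 0.34171, 2.1896, 2.8863.
Z = Σ e^(−Eᵢ/kT) = e^(−0.34171) + e^(−2.1896) + e^(−2.8863) = 0.71055 + 0.11196 + 0.055782 = 0.87829.
P₁ = e^(−E₁/kT) / Z = 0.11196/0.87829 = 0.127.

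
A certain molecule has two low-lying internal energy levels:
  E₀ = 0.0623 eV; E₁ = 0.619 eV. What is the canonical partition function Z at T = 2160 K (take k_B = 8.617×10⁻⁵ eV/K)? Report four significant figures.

k_BT = 8.617×10⁻⁵ × 2160 K = 0.186127 eV.
Eᵢ/kT = 0.334718, 3.32569.
Z = Σ e^(−Eᵢ/kT) = e^(−0.334718) + e^(−3.32569) = 0.715540 + 0.0359477 = 0.751488.

Z = 0.7515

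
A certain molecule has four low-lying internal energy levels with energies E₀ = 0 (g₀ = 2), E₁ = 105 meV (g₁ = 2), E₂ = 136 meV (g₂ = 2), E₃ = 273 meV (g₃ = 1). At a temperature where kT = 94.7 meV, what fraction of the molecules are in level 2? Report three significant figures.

0.149

Eᵢ/kT = 0, 1.1088, 1.4361, 2.8828.
Z = Σ gᵢe^(−Eᵢ/kT) = 2·e^(−0) + 2·e^(−1.1088) + 2·e^(−1.4361) + 1·e^(−2.8828) = 2.0000 + 0.65991 + 0.47571 + 0.055978 = 3.1916.
P₂ = g₂ e^(−E₂/kT) / Z = 0.47571/3.1916 = 0.149.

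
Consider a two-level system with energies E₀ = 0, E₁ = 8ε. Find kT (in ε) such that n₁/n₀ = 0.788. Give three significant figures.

n₁/n₀ = exp[−(E₁−E₀)/kT] = 0.788.
⇒ (E₁−E₀)/kT = ln(1/0.788) = ln(1.2690) = 0.23823.
kT = 8ε / 0.23823 = 33.6 ε.

33.6 ε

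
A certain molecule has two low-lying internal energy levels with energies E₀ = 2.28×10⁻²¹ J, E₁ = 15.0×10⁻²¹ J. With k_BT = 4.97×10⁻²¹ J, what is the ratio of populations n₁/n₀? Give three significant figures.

n₁/n₀ = exp[−(E₁−E₀)/kT] = exp(−(12.72 ×10⁻²¹ J)/(4.97 ×10⁻²¹ J)) = exp(-2.5594) = 0.0774.

0.0774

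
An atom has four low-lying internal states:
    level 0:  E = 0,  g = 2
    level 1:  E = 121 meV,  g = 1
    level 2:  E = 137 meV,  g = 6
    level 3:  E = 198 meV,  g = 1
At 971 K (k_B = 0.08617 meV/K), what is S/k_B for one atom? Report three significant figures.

k_BT = 0.08617 × 971 K = 83.671 meV.
Eᵢ/kT = 0, 1.4461, 1.6374, 2.3664.
Z = Σ gᵢe^(−Eᵢ/kT) = 2·e^(−0) + 1·e^(−1.4461) + 6·e^(−1.6374) + 1·e^(−2.3664) = 2.0000 + 0.23549 + 1.1669 + 0.093818 = 3.4962.
⟨E⟩ = Σ EᵢPᵢ = 59.189 meV.
S/k_B = ln Z + ⟨E⟩/kT = ln(3.4962) + 59.189/83.671 = 1.2517 + 0.70740 = 1.96.

1.96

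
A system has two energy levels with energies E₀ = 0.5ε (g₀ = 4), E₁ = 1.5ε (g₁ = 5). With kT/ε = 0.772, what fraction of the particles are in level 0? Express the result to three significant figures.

0.745

Eᵢ/kT = 0.64767, 1.9430.
Z = Σ gᵢe^(−Eᵢ/kT) = 4·e^(−0.64767) + 5·e^(−1.9430) = 2.0931 + 0.71637 = 2.8095.
P₀ = g₀ e^(−E₀/kT) / Z = 2.0931/2.8095 = 0.745.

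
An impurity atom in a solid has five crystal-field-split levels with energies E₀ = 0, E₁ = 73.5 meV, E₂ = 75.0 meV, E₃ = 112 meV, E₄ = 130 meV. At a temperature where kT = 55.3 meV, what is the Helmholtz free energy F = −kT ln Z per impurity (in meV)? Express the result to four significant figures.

-30.93 meV

Eᵢ/kT = 0, 1.32911, 1.35624, 2.02532, 2.35081.
Z = Σ e^(−Eᵢ/kT) = e^(−0) + e^(−1.32911) + e^(−1.35624) + e^(−2.02532) + e^(−2.35081) = 1.00000 + 0.264713 + 0.257628 + 0.131952 + 0.0952919 = 1.74958.
F = −kT ln Z = −55.3 × ln(1.74958) = −55.3 × 0.559376 = -30.93 meV.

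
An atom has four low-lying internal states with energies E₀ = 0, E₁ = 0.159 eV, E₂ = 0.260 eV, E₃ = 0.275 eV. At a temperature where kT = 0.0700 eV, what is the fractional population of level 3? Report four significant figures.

0.01715

Eᵢ/kT = 0, 2.27143, 3.71429, 3.92857.
Z = Σ e^(−Eᵢ/kT) = e^(−0) + e^(−2.27143) + e^(−3.71429) + e^(−3.92857) = 1.00000 + 0.103165 + 0.0243727 + 0.0196718 = 1.14721.
P₃ = e^(−E₃/kT) / Z = 0.0196718/1.14721 = 0.01715.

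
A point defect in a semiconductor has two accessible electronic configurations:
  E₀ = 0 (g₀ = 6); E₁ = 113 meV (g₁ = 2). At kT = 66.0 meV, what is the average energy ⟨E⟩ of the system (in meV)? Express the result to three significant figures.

6.41 meV

Eᵢ/kT = 0, 1.7121.
Z = Σ gᵢe^(−Eᵢ/kT) = 6·e^(−0) + 2·e^(−1.7121) = 6.0000 + 0.36097 = 6.3610.
⟨E⟩ = Σ Eᵢ gᵢe^(−Eᵢ/kT) / Z = (0·6.0000 + 113·0.36097) / 6.3610 = 6.41 meV.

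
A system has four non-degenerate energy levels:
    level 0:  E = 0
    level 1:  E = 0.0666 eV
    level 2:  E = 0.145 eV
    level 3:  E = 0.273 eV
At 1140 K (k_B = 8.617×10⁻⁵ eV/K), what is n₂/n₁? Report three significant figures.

k_BT = 8.617×10⁻⁵ × 1140 K = 0.098234 eV.
n₂/n₁ = exp[−(E₂−E₁)/kT] = exp(−(0.0784 eV)/(0.098234 eV)) = exp(-0.79809) = 0.450.

0.450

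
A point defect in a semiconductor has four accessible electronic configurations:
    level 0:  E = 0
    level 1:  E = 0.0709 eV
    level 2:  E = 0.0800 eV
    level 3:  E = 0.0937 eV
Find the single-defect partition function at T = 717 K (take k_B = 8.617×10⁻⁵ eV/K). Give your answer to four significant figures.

k_BT = 8.617×10⁻⁵ × 717 K = 0.0617839 eV.
Eᵢ/kT = 0, 1.14755, 1.29484, 1.51658.
Z = Σ e^(−Eᵢ/kT) = e^(−0) + e^(−1.14755) + e^(−1.29484) + e^(−1.51658) = 1.00000 + 0.317413 + 0.273942 + 0.219461 = 1.81082.

Z = 1.811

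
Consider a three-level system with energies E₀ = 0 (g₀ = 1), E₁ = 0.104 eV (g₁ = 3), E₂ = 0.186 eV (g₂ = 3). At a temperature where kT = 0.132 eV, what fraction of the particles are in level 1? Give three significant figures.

Eᵢ/kT = 0, 0.78788, 1.4091.
Z = Σ gᵢe^(−Eᵢ/kT) = 1·e^(−0) + 3·e^(−0.78788) + 3·e^(−1.4091) = 1.0000 + 1.3644 + 0.73309 = 3.0975.
P₁ = g₁ e^(−E₁/kT) / Z = 1.3644/3.0975 = 0.440.

0.440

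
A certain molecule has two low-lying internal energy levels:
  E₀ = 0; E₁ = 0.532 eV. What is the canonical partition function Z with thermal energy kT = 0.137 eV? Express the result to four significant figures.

Z = 1.021

Eᵢ/kT = 0, 3.88321.
Z = Σ e^(−Eᵢ/kT) = e^(−0) + e^(−3.88321) = 1.00000 + 0.0205846 = 1.02058.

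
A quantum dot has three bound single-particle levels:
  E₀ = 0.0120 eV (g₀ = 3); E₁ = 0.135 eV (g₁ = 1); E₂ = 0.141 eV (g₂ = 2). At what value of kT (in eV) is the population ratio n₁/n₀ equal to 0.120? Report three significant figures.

n₁/n₀ = (g₁/g₀) exp[−(E₁−E₀)/kT] = 0.120.
⇒ (E₁−E₀)/kT = ln((1/3)/0.120) = ln(2.7778) = 1.0217.
kT = 0.1230 eV / 1.0217 = 0.120 eV.

0.120 eV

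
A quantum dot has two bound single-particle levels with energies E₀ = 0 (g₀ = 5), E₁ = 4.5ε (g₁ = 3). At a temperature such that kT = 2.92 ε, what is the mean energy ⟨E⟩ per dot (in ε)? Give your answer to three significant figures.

0.512 ε

Eᵢ/kT = 0, 1.5411.
Z = Σ gᵢe^(−Eᵢ/kT) = 5·e^(−0) + 3·e^(−1.5411) = 5.0000 + 0.64244 = 5.6424.
⟨E⟩ = Σ Eᵢ gᵢe^(−Eᵢ/kT) / Z = (0·5.0000 + 4.5·0.64244) / 5.6424 = 0.512 ε.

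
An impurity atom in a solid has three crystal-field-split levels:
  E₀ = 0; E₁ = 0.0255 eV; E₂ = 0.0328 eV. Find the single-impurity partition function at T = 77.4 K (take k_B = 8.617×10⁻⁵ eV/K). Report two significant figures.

k_BT = 8.617×10⁻⁵ × 77.4 K = 0.006670 eV.
Eᵢ/kT = 0, 3.823, 4.918.
Z = Σ e^(−Eᵢ/kT) = e^(−0) + e^(−3.823) + e^(−4.918) = 1.000 + 0.02186 + 0.007314 = 1.029.

Z = 1.0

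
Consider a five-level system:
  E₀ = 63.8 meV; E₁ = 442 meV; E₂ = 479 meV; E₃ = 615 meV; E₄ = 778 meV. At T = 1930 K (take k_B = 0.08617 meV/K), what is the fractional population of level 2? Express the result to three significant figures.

k_BT = 0.08617 × 1930 K = 166.31 meV.
Eᵢ/kT = 0.38362, 2.6577, 2.8802, 3.6979, 4.6780.
Z = Σ e^(−Eᵢ/kT) = e^(−0.38362) + e^(−2.6577) + e^(−2.8802) + e^(−3.6979) + e^(−4.6780) = 0.68139 + 0.070109 + 0.056124 + 0.024776 + 0.0092976 = 0.84170.
P₂ = e^(−E₂/kT) / Z = 0.056124/0.84170 = 0.0667.

0.0667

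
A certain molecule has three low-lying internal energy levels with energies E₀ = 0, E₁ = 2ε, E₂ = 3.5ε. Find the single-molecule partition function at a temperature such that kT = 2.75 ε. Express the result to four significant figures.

Z = 1.763

Eᵢ/kT = 0, 0.727273, 1.27273.
Z = Σ e^(−Eᵢ/kT) = e^(−0) + e^(−0.727273) + e^(−1.27273) = 1.00000 + 0.483225 + 0.280066 = 1.76329.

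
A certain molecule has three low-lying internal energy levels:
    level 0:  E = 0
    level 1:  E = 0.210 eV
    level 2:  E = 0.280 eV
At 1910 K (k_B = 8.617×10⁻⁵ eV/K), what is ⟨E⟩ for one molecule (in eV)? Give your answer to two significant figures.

k_BT = 8.617×10⁻⁵ × 1910 K = 0.1646 eV.
Eᵢ/kT = 0, 1.276, 1.701.
Z = Σ e^(−Eᵢ/kT) = e^(−0) + e^(−1.276) + e^(−1.701) = 1.000 + 0.2792 + 0.1825 = 1.462.
⟨E⟩ = Σ Eᵢ e^(−Eᵢ/kT) / Z = (0·1.000 + 0.210·0.2792 + 0.280·0.1825) / 1.462 = 0.075 eV.

0.075 eV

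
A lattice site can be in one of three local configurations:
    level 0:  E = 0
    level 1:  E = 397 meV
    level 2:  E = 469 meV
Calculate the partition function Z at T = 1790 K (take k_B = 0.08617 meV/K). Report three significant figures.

k_BT = 0.08617 × 1790 K = 154.24 meV.
Eᵢ/kT = 0, 2.5739, 3.0407.
Z = Σ e^(−Eᵢ/kT) = e^(−0) + e^(−2.5739) + e^(−3.0407) = 1.0000 + 0.076238 + 0.047801 = 1.1240.

Z = 1.12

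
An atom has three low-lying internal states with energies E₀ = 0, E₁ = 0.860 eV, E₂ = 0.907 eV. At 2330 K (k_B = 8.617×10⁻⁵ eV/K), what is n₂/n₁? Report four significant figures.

k_BT = 8.617×10⁻⁵ × 2330 K = 0.200776 eV.
n₂/n₁ = exp[−(E₂−E₁)/kT] = exp(−(0.047 eV)/(0.200776 eV)) = exp(-0.234092) = 0.7913.

0.7913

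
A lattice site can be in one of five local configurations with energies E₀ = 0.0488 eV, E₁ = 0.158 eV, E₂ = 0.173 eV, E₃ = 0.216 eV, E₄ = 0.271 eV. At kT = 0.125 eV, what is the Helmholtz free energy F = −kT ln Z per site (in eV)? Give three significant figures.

Eᵢ/kT = 0.39040, 1.2640, 1.3840, 1.7280, 2.1680.
Z = Σ e^(−Eᵢ/kT) = e^(−0.39040) + e^(−1.2640) + e^(−1.3840) + e^(−1.7280) + e^(−2.1680) = 0.67679 + 0.28252 + 0.25057 + 0.17764 + 0.11441 = 1.5019.
F = −kT ln Z = −0.125 × ln(1.5019) = −0.125 × 0.40673 = -0.0508 eV.

-0.0508 eV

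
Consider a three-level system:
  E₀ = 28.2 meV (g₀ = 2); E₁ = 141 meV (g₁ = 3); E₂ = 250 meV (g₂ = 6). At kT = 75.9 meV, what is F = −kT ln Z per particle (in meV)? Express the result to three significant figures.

Eᵢ/kT = 0.37154, 1.8577, 3.2938.
Z = Σ gᵢe^(−Eᵢ/kT) = 2·e^(−0.37154) + 3·e^(−1.8577) + 6·e^(−3.2938) = 1.3793 + 0.46809 + 0.22268 = 2.0701.
F = −kT ln Z = −75.9 × ln(2.0701) = −75.9 × 0.72760 = -55.2 meV.

-55.2 meV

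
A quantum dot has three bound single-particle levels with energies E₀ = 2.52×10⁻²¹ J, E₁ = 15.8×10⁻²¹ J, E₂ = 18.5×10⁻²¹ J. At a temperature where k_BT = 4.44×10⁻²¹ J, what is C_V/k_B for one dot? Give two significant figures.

Eᵢ/kT = 0.5676, 3.559, 4.167.
Z = Σ e^(−Eᵢ/kT) = e^(−0.5676) + e^(−3.559) + e^(−4.167) = 0.5669 + 0.02847 + 0.01550 = 0.6109.
⟨E⟩ = 3.544, ⟨E²⟩ = 26.21.
C_V/k_B = (⟨E²⟩ − ⟨E⟩²)/(kT)² = (26.21 − 12.56)/19.71 = 0.69.

0.69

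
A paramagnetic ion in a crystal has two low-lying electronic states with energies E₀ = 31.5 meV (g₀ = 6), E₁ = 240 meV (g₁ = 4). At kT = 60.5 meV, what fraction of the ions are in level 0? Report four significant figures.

0.9792

Eᵢ/kT = 0.520661, 3.96694.
Z = Σ gᵢe^(−Eᵢ/kT) = 6·e^(−0.520661) + 4·e^(−3.96694) = 3.56477 + 0.0757251 = 3.64050.
P₀ = g₀ e^(−E₀/kT) / Z = 3.56477/3.64050 = 0.9792.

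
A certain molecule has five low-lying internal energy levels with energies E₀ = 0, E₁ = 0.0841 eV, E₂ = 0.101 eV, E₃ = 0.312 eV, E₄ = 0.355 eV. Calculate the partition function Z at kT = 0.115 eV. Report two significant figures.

Z = 2.0

Eᵢ/kT = 0, 0.7313, 0.8783, 2.713, 3.087.
Z = Σ e^(−Eᵢ/kT) = e^(−0) + e^(−0.7313) + e^(−0.8783) + e^(−2.713) + e^(−3.087) = 1.000 + 0.4813 + 0.4155 + 0.06634 + 0.04564 = 2.009.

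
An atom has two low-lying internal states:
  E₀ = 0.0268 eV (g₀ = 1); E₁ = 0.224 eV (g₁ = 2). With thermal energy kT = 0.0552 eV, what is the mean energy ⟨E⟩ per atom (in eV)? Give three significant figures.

0.0373 eV

Eᵢ/kT = 0.48551, 4.0580.
Z = Σ gᵢe^(−Eᵢ/kT) = 1·e^(−0.48551) + 2·e^(−4.0580) = 0.61538 + 0.034567 = 0.64995.
⟨E⟩ = Σ Eᵢ gᵢe^(−Eᵢ/kT) / Z = (0.0268·0.61538 + 0.224·0.034567) / 0.64995 = 0.0373 eV.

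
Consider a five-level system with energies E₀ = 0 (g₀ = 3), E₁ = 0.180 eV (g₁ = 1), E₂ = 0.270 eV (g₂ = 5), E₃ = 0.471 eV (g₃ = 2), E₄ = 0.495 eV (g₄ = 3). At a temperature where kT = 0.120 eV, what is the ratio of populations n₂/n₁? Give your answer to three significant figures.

2.36

n₂/n₁ = (g₂/g₁) exp[−(E₂−E₁)/kT] = (5/1) × exp(−(0.090 eV)/(0.120 eV)) = (5/1) × exp(-0.75000) = 2.36.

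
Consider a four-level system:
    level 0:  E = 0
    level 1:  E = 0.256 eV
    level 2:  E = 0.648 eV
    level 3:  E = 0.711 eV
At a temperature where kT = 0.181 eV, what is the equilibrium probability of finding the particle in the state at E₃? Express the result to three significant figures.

0.0152

Eᵢ/kT = 0, 1.4144, 3.5801, 3.9282.
Z = Σ e^(−Eᵢ/kT) = e^(−0) + e^(−1.4144) + e^(−3.5801) + e^(−3.9282) = 1.0000 + 0.24307 + 0.027873 + 0.019679 = 1.2906.
P₃ = e^(−E₃/kT) / Z = 0.019679/1.2906 = 0.0152.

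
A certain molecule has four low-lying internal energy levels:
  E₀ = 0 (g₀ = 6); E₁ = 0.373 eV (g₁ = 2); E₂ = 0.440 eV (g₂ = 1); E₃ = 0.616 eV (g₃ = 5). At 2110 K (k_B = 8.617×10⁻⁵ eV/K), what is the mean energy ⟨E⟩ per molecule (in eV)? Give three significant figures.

0.0367 eV

k_BT = 8.617×10⁻⁵ × 2110 K = 0.18182 eV.
Eᵢ/kT = 0, 2.0515, 2.4200, 3.3880.
Z = Σ gᵢe^(−Eᵢ/kT) = 6·e^(−0) + 2·e^(−2.0515) + 1·e^(−2.4200) + 5·e^(−3.3880) = 6.0000 + 0.25708 + 0.088922 + 0.16888 = 6.5149.
⟨E⟩ = Σ Eᵢ gᵢe^(−Eᵢ/kT) / Z = (0·6.0000 + 0.373·0.25708 + 0.440·0.088922 + 0.616·0.16888) / 6.5149 = 0.0367 eV.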